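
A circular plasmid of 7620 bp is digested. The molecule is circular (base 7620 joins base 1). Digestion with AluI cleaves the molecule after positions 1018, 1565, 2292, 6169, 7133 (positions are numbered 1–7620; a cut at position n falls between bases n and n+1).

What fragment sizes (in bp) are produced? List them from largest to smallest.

Circular molecule, 5 cuts → 5 fragments:
  1565 − 1018 = 547 bp
  2292 − 1565 = 727 bp
  6169 − 2292 = 3877 bp
  7133 − 6169 = 964 bp
  wrap: 7620 − 7133 + 1018 = 1505 bp
Sorted largest to smallest: 3877, 1505, 964, 727, 547 bp.

3877, 1505, 964, 727, 547 bp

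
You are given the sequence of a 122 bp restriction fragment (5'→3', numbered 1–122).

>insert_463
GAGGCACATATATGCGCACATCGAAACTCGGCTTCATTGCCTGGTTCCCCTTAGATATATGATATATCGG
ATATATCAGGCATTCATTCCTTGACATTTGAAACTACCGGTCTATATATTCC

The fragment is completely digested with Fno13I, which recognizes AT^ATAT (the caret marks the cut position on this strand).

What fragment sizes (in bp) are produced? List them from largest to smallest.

47, 43, 9, 9, 7, 7 bp

Fno13I sites (ATATAT) start at positions 8, 55, 62, 71, 114.
Fno13I cuts after base 2 of each site, so after positions 9, 56, 63, 72, 115.
Linear molecule, 5 cuts → 6 fragments:
  1–9 → 9 bp
  10–56 → 47 bp
  57–63 → 7 bp
  64–72 → 9 bp
  73–115 → 43 bp
  116–122 → 7 bp
Sorted largest to smallest: 47, 43, 9, 9, 7, 7 bp.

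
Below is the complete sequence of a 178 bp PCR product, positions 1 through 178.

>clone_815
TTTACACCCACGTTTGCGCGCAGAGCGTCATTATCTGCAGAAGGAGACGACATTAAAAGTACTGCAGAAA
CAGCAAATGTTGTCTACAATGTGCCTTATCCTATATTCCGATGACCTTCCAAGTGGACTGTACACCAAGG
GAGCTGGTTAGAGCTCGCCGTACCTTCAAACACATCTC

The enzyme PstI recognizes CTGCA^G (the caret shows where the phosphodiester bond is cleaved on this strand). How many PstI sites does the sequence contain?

CTGCAG occurs starting at positions 35, 62.
PstI cuts at 2 sites.

2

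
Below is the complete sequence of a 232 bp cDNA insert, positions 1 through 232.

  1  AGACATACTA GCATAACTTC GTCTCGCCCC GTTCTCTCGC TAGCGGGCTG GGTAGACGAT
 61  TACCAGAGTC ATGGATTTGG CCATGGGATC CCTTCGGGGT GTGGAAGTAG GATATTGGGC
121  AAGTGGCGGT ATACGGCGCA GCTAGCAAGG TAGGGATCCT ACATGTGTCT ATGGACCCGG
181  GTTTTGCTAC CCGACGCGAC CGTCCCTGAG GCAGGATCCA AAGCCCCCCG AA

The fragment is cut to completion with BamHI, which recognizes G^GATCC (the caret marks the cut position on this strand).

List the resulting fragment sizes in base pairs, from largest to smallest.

86, 68, 60, 18 bp

BamHI sites (GGATCC) start at positions 86, 154, 214.
BamHI cuts after the first base of each site, so after positions 86, 154, 214.
Linear molecule, 3 cuts → 4 fragments:
  1–86 → 86 bp
  87–154 → 68 bp
  155–214 → 60 bp
  215–232 → 18 bp
Sorted largest to smallest: 86, 68, 60, 18 bp.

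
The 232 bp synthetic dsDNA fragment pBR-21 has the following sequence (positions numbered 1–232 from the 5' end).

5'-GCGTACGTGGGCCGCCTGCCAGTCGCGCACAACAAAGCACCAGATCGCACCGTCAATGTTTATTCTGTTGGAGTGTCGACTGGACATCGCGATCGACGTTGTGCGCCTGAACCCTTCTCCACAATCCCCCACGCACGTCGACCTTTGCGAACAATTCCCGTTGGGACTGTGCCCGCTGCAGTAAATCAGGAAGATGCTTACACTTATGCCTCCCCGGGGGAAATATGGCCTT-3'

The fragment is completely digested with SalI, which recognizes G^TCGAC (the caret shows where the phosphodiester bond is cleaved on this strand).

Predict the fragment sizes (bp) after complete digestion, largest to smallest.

SalI sites (GTCGAC) start at positions 75, 137.
SalI cuts after the first base of each site, so after positions 75, 137.
Linear molecule, 2 cuts → 3 fragments:
  1–75 → 75 bp
  76–137 → 62 bp
  138–232 → 95 bp
Sorted largest to smallest: 95, 75, 62 bp.

95, 75, 62 bp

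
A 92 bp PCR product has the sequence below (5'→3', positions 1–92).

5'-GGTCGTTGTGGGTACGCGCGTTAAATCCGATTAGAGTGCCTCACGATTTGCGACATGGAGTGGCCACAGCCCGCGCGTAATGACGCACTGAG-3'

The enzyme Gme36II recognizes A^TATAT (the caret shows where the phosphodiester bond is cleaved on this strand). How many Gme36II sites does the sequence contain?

No occurrence of ATATAT is present in the sequence.
Gme36II does not cut: 0 sites.

0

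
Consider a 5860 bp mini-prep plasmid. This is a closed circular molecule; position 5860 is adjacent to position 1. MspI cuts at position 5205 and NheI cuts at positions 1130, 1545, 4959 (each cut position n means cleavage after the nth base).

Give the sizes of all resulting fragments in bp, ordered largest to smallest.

Combined cut positions (sorted): 1130, 1545, 4959, 5205.
Circular molecule, 4 cuts → 4 fragments:
  1545 − 1130 = 415 bp
  4959 − 1545 = 3414 bp
  5205 − 4959 = 246 bp
  wrap: 5860 − 5205 + 1130 = 1785 bp
Sorted largest to smallest: 3414, 1785, 415, 246 bp.

3414, 1785, 415, 246 bp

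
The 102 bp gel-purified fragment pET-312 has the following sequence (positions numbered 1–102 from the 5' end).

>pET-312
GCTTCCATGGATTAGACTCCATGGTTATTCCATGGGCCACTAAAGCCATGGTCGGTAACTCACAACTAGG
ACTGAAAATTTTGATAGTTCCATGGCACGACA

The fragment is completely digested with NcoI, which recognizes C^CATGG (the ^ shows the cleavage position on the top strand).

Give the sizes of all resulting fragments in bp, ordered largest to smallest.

NcoI sites (CCATGG) start at positions 5, 19, 30, 46, 90.
NcoI cuts after the first base of each site, so after positions 5, 19, 30, 46, 90.
Linear molecule, 5 cuts → 6 fragments:
  1–5 → 5 bp
  6–19 → 14 bp
  20–30 → 11 bp
  31–46 → 16 bp
  47–90 → 44 bp
  91–102 → 12 bp
Sorted largest to smallest: 44, 16, 14, 12, 11, 5 bp.

44, 16, 14, 12, 11, 5 bp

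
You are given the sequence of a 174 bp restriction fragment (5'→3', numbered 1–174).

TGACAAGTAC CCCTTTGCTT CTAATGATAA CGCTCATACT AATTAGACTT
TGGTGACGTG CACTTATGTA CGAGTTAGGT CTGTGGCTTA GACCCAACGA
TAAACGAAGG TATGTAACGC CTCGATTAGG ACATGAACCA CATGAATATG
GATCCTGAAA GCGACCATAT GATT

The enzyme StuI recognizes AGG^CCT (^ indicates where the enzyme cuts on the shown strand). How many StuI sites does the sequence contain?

No occurrence of AGGCCT is present in the sequence.
StuI does not cut: 0 sites.

0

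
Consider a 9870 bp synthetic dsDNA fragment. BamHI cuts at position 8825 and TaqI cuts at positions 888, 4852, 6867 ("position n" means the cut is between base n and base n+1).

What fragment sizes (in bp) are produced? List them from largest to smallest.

3964, 2015, 1958, 1045, 888 bp

Combined cut positions (sorted): 888, 4852, 6867, 8825.
Linear molecule, 4 cuts → 5 fragments:
  888 − 0 = 888 bp
  4852 − 888 = 3964 bp
  6867 − 4852 = 2015 bp
  8825 − 6867 = 1958 bp
  9870 − 8825 = 1045 bp
Sorted largest to smallest: 3964, 2015, 1958, 1045, 888 bp.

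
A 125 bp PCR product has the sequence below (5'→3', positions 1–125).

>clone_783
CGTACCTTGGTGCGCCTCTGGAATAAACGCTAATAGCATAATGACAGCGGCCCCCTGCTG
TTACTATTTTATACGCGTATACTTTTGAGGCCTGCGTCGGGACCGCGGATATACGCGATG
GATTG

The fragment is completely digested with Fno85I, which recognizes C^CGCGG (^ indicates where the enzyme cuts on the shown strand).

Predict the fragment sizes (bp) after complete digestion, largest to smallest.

103, 22 bp

The Fno85I site (CCGCGG) starts at position 103.
Fno85I cuts after the first base of each site, so after position 103.
Linear molecule, 1 cut → 2 fragments:
  1–103 → 103 bp
  104–125 → 22 bp
Sorted largest to smallest: 103, 22 bp.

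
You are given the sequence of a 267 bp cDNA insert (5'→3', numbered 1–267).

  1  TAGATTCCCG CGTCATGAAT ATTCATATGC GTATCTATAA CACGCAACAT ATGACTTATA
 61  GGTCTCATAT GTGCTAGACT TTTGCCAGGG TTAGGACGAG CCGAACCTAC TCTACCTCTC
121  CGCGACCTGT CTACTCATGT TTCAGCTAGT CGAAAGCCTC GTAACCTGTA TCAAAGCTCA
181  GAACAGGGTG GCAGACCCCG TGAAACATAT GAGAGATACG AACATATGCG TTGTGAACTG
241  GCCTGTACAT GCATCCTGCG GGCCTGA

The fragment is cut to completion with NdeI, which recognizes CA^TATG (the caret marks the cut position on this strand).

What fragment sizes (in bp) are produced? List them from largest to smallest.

NdeI sites (CATATG) start at positions 24, 48, 66, 206, 223.
NdeI cuts after base 2 of each site, so after positions 25, 49, 67, 207, 224.
Linear molecule, 5 cuts → 6 fragments:
  1–25 → 25 bp
  26–49 → 24 bp
  50–67 → 18 bp
  68–207 → 140 bp
  208–224 → 17 bp
  225–267 → 43 bp
Sorted largest to smallest: 140, 43, 25, 24, 18, 17 bp.

140, 43, 25, 24, 18, 17 bp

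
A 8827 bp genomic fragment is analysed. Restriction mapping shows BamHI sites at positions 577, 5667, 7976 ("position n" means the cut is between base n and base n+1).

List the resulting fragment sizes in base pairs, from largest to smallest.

Linear molecule, 3 cuts → 4 fragments:
  577 − 0 = 577 bp
  5667 − 577 = 5090 bp
  7976 − 5667 = 2309 bp
  8827 − 7976 = 851 bp
Sorted largest to smallest: 5090, 2309, 851, 577 bp.

5090, 2309, 851, 577 bp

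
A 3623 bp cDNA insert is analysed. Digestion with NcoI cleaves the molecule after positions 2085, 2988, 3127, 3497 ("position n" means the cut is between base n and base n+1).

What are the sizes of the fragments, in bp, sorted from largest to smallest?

Linear molecule, 4 cuts → 5 fragments:
  2085 − 0 = 2085 bp
  2988 − 2085 = 903 bp
  3127 − 2988 = 139 bp
  3497 − 3127 = 370 bp
  3623 − 3497 = 126 bp
Sorted largest to smallest: 2085, 903, 370, 139, 126 bp.

2085, 903, 370, 139, 126 bp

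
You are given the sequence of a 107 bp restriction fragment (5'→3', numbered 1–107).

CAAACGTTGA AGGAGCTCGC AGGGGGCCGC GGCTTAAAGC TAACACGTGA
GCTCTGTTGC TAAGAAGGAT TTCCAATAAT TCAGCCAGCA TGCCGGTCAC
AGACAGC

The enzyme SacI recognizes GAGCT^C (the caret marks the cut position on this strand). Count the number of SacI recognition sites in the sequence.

2

GAGCTC occurs starting at positions 13, 49.
SacI cuts at 2 sites.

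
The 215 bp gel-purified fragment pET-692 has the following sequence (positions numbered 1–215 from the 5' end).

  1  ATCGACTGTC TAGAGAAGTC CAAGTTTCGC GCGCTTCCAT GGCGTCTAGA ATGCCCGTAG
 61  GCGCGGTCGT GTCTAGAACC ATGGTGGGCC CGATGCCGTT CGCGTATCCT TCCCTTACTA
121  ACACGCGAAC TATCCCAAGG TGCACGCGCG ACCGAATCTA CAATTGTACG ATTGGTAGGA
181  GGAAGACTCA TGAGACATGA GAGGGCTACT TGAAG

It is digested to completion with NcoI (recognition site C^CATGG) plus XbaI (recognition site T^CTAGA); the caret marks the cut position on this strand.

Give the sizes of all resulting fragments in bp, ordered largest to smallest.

NcoI sites (CCATGG) start at positions 37, 79.
NcoI cuts after the first base of each site, so after positions 37, 79.
XbaI sites (TCTAGA) start at positions 9, 45, 72.
XbaI cuts after the first base of each site, so after positions 9, 45, 72.
Combined cut positions: 9, 37, 45, 72, 79.
Linear molecule, 5 cuts → 6 fragments:
  1–9 → 9 bp
  10–37 → 28 bp
  38–45 → 8 bp
  46–72 → 27 bp
  73–79 → 7 bp
  80–215 → 136 bp
Sorted largest to smallest: 136, 28, 27, 9, 8, 7 bp.

136, 28, 27, 9, 8, 7 bp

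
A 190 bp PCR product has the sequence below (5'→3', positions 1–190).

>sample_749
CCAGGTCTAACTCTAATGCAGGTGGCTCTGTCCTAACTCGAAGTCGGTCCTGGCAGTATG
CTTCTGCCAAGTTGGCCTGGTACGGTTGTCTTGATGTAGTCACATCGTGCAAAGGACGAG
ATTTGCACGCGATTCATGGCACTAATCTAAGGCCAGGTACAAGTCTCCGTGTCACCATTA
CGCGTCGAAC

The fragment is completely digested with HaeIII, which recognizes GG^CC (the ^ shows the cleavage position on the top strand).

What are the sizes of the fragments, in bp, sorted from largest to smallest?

77, 75, 38 bp

HaeIII sites (GGCC) start at positions 74, 151.
HaeIII cuts after base 2 of each site, so after positions 75, 152.
Linear molecule, 2 cuts → 3 fragments:
  1–75 → 75 bp
  76–152 → 77 bp
  153–190 → 38 bp
Sorted largest to smallest: 77, 75, 38 bp.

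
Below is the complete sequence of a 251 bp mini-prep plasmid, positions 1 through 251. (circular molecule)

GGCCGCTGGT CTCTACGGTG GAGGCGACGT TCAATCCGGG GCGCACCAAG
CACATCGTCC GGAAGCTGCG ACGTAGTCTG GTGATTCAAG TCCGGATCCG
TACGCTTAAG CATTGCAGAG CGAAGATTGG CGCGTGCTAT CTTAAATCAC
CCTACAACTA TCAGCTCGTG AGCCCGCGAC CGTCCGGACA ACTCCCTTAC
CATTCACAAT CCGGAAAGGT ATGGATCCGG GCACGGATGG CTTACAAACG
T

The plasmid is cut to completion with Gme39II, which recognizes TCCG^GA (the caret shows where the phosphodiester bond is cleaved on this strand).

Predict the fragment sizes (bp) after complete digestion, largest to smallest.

Gme39II sites (TCCGGA) start at positions 58, 91, 183, 210.
Gme39II cuts after base 4 of each site, so after positions 61, 94, 186, 213.
Circular molecule, 4 cuts → 4 fragments:
  62–94 → 33 bp
  95–186 → 92 bp
  187–213 → 27 bp
  214–251 then 1–61 → 38 + 61 = 99 bp
Sorted largest to smallest: 99, 92, 33, 27 bp.

99, 92, 33, 27 bp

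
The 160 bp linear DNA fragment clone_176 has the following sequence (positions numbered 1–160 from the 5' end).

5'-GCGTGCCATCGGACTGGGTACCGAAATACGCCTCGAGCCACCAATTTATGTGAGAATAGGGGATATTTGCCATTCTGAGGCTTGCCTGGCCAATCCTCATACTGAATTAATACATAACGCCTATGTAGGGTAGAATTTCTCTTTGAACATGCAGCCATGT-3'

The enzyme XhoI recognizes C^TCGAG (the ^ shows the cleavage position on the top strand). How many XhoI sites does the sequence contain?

CTCGAG occurs starting at position 32.
XhoI cuts at 1 site.

1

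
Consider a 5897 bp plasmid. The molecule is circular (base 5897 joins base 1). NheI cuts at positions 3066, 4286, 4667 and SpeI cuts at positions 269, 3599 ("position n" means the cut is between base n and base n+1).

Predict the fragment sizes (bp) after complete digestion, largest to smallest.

Combined cut positions (sorted): 269, 3066, 3599, 4286, 4667.
Circular molecule, 5 cuts → 5 fragments:
  3066 − 269 = 2797 bp
  3599 − 3066 = 533 bp
  4286 − 3599 = 687 bp
  4667 − 4286 = 381 bp
  wrap: 5897 − 4667 + 269 = 1499 bp
Sorted largest to smallest: 2797, 1499, 687, 533, 381 bp.

2797, 1499, 687, 533, 381 bp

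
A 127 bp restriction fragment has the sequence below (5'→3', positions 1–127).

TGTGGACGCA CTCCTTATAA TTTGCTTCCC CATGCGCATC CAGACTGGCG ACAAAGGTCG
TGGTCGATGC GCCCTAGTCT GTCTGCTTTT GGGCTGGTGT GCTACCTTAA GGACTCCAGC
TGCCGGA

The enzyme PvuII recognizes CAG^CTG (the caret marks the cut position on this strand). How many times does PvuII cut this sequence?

1

CAGCTG occurs starting at position 117.
PvuII cuts at 1 site.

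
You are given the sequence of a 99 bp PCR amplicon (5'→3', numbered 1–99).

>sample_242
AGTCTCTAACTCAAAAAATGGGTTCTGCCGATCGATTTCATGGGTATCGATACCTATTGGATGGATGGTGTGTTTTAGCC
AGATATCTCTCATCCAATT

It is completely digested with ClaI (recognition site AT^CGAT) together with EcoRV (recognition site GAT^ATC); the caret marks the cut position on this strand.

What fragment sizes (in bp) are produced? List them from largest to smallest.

37, 32, 15, 15 bp

ClaI sites (ATCGAT) start at positions 31, 46.
ClaI cuts after base 2 of each site, so after positions 32, 47.
The EcoRV site (GATATC) starts at position 82.
EcoRV cuts after base 3 of each site, so after position 84.
Combined cut positions: 32, 47, 84.
Linear molecule, 3 cuts → 4 fragments:
  1–32 → 32 bp
  33–47 → 15 bp
  48–84 → 37 bp
  85–99 → 15 bp
Sorted largest to smallest: 37, 32, 15, 15 bp.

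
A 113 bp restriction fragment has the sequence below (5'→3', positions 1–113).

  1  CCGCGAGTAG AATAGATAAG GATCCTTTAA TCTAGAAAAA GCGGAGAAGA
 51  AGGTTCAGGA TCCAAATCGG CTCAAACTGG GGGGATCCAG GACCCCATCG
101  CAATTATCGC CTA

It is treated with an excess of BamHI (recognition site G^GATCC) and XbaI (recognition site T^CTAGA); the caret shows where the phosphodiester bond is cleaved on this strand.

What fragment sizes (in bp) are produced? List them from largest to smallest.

30, 27, 25, 20, 11 bp

BamHI sites (GGATCC) start at positions 20, 58, 83.
BamHI cuts after the first base of each site, so after positions 20, 58, 83.
The XbaI site (TCTAGA) starts at position 31.
XbaI cuts after the first base of each site, so after position 31.
Combined cut positions: 20, 31, 58, 83.
Linear molecule, 4 cuts → 5 fragments:
  1–20 → 20 bp
  21–31 → 11 bp
  32–58 → 27 bp
  59–83 → 25 bp
  84–113 → 30 bp
Sorted largest to smallest: 30, 27, 25, 20, 11 bp.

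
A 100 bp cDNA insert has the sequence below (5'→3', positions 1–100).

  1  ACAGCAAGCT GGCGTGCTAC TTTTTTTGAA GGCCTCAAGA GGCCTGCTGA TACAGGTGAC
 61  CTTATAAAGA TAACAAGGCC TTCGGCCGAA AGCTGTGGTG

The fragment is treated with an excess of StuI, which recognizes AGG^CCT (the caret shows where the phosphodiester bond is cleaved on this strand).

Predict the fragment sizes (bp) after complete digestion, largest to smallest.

36, 32, 22, 10 bp

StuI sites (AGGCCT) start at positions 30, 40, 76.
StuI cuts after base 3 of each site, so after positions 32, 42, 78.
Linear molecule, 3 cuts → 4 fragments:
  1–32 → 32 bp
  33–42 → 10 bp
  43–78 → 36 bp
  79–100 → 22 bp
Sorted largest to smallest: 36, 32, 22, 10 bp.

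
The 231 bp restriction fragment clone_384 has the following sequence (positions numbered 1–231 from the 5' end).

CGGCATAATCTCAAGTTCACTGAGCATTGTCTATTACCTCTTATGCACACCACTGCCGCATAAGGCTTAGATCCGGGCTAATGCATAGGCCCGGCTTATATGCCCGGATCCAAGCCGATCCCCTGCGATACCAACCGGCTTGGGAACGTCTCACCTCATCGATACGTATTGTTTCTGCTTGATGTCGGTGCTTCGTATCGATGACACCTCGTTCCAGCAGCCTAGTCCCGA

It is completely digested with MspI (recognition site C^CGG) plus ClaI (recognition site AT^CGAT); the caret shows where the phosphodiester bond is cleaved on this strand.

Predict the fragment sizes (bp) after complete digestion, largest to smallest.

MspI sites (CCGG) start at positions 73, 91, 104, 135.
MspI cuts after the first base of each site, so after positions 73, 91, 104, 135.
ClaI sites (ATCGAT) start at positions 158, 197.
ClaI cuts after base 2 of each site, so after positions 159, 198.
Combined cut positions: 73, 91, 104, 135, 159, 198.
Linear molecule, 6 cuts → 7 fragments:
  1–73 → 73 bp
  74–91 → 18 bp
  92–104 → 13 bp
  105–135 → 31 bp
  136–159 → 24 bp
  160–198 → 39 bp
  199–231 → 33 bp
Sorted largest to smallest: 73, 39, 33, 31, 24, 18, 13 bp.

73, 39, 33, 31, 24, 18, 13 bp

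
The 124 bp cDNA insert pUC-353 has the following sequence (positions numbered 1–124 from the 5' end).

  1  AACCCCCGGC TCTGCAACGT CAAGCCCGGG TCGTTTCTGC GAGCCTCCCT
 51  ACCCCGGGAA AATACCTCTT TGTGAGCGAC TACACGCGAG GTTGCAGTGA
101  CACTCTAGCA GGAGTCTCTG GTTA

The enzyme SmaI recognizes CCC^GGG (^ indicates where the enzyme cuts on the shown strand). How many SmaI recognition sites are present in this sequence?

2

CCCGGG occurs starting at positions 25, 53.
SmaI cuts at 2 sites.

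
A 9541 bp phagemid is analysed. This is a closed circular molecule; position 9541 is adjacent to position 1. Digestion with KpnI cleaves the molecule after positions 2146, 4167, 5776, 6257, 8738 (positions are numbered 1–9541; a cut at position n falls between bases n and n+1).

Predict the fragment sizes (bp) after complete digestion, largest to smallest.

2949, 2481, 2021, 1609, 481 bp

Circular molecule, 5 cuts → 5 fragments:
  4167 − 2146 = 2021 bp
  5776 − 4167 = 1609 bp
  6257 − 5776 = 481 bp
  8738 − 6257 = 2481 bp
  wrap: 9541 − 8738 + 2146 = 2949 bp
Sorted largest to smallest: 2949, 2481, 2021, 1609, 481 bp.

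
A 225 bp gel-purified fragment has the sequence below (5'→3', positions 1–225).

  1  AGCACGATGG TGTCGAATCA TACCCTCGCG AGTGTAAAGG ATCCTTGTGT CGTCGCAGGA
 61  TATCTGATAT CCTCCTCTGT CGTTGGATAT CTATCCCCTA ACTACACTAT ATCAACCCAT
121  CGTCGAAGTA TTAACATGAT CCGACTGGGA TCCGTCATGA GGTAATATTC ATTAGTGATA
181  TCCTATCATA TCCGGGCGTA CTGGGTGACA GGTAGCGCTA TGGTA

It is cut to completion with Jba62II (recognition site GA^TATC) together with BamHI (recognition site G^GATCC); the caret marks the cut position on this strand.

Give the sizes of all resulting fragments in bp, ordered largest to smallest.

61, 47, 39, 30, 21, 20, 7 bp

Jba62II sites (GATATC) start at positions 59, 66, 86, 177.
Jba62II cuts after base 2 of each site, so after positions 60, 67, 87, 178.
BamHI sites (GGATCC) start at positions 39, 148.
BamHI cuts after the first base of each site, so after positions 39, 148.
Combined cut positions: 39, 60, 67, 87, 148, 178.
Linear molecule, 6 cuts → 7 fragments:
  1–39 → 39 bp
  40–60 → 21 bp
  61–67 → 7 bp
  68–87 → 20 bp
  88–148 → 61 bp
  149–178 → 30 bp
  179–225 → 47 bp
Sorted largest to smallest: 61, 47, 39, 30, 21, 20, 7 bp.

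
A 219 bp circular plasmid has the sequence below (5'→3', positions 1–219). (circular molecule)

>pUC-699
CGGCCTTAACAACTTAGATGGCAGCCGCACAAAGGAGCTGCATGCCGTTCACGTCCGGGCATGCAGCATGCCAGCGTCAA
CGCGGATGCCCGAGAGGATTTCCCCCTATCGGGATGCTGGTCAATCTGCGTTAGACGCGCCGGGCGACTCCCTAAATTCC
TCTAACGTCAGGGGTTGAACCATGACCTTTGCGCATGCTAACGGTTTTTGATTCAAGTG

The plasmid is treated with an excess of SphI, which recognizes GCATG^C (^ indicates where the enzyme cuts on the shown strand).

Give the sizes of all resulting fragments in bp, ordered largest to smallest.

SphI sites (GCATGC) start at positions 40, 59, 66, 193.
SphI cuts after base 5 of each site (before the last base), so after positions 44, 63, 70, 197.
Circular molecule, 4 cuts → 4 fragments:
  45–63 → 19 bp
  64–70 → 7 bp
  71–197 → 127 bp
  198–219 then 1–44 → 22 + 44 = 66 bp
Sorted largest to smallest: 127, 66, 19, 7 bp.

127, 66, 19, 7 bp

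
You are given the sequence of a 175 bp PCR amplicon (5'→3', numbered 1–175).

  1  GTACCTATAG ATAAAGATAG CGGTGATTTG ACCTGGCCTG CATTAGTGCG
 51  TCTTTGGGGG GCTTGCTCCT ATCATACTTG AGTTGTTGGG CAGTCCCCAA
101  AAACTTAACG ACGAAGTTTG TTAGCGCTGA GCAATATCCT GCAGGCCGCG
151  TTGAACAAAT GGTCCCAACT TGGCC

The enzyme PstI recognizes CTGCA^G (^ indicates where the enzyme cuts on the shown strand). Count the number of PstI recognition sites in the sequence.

CTGCAG occurs starting at position 139.
PstI cuts at 1 site.

1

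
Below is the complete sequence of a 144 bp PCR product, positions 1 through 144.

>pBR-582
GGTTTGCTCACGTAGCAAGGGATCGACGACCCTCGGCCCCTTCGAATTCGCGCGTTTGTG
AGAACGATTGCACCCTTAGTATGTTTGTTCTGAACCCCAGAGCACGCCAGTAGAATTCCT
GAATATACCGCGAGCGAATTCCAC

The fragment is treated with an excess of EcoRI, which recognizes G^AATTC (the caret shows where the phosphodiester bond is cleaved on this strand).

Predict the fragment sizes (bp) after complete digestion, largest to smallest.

EcoRI sites (GAATTC) start at positions 44, 113, 136.
EcoRI cuts after the first base of each site, so after positions 44, 113, 136.
Linear molecule, 3 cuts → 4 fragments:
  1–44 → 44 bp
  45–113 → 69 bp
  114–136 → 23 bp
  137–144 → 8 bp
Sorted largest to smallest: 69, 44, 23, 8 bp.

69, 44, 23, 8 bp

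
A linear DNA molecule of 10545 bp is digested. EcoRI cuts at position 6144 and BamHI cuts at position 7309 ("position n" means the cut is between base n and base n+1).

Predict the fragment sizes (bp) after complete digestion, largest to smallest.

Combined cut positions (sorted): 6144, 7309.
Linear molecule, 2 cuts → 3 fragments:
  6144 − 0 = 6144 bp
  7309 − 6144 = 1165 bp
  10545 − 7309 = 3236 bp
Sorted largest to smallest: 6144, 3236, 1165 bp.

6144, 3236, 1165 bp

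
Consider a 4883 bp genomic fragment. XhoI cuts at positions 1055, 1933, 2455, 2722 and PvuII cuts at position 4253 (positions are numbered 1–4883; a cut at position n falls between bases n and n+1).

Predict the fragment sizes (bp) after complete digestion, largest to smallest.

1531, 1055, 878, 630, 522, 267 bp

Combined cut positions (sorted): 1055, 1933, 2455, 2722, 4253.
Linear molecule, 5 cuts → 6 fragments:
  1055 − 0 = 1055 bp
  1933 − 1055 = 878 bp
  2455 − 1933 = 522 bp
  2722 − 2455 = 267 bp
  4253 − 2722 = 1531 bp
  4883 − 4253 = 630 bp
Sorted largest to smallest: 1531, 1055, 878, 630, 522, 267 bp.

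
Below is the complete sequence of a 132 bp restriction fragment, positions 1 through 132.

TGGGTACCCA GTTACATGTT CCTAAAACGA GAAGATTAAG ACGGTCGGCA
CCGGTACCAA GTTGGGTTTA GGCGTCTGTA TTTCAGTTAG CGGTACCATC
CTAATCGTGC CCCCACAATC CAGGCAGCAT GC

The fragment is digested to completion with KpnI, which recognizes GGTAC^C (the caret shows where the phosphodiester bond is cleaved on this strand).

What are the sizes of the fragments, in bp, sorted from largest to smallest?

50, 39, 36, 7 bp

KpnI sites (GGTACC) start at positions 3, 53, 92.
KpnI cuts after base 5 of each site (before the last base), so after positions 7, 57, 96.
Linear molecule, 3 cuts → 4 fragments:
  1–7 → 7 bp
  8–57 → 50 bp
  58–96 → 39 bp
  97–132 → 36 bp
Sorted largest to smallest: 50, 39, 36, 7 bp.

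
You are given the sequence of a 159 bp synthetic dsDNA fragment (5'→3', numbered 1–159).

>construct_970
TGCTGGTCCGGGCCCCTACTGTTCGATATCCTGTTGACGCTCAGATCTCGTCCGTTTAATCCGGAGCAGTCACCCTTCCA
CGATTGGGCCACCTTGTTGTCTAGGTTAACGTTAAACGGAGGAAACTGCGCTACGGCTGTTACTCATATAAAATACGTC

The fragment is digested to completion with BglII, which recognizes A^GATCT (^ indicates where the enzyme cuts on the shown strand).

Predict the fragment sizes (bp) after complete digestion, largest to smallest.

The BglII site (AGATCT) starts at position 43.
BglII cuts after the first base of each site, so after position 43.
Linear molecule, 1 cut → 2 fragments:
  1–43 → 43 bp
  44–159 → 116 bp
Sorted largest to smallest: 116, 43 bp.

116, 43 bp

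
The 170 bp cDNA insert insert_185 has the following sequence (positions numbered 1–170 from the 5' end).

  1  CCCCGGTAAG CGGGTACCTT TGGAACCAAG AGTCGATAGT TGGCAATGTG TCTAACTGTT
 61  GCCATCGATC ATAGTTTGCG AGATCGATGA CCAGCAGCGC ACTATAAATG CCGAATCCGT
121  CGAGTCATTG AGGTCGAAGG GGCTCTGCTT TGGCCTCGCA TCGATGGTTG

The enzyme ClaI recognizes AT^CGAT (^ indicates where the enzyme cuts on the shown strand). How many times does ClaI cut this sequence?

ATCGAT occurs starting at positions 64, 83, 160.
ClaI cuts at 3 sites.

3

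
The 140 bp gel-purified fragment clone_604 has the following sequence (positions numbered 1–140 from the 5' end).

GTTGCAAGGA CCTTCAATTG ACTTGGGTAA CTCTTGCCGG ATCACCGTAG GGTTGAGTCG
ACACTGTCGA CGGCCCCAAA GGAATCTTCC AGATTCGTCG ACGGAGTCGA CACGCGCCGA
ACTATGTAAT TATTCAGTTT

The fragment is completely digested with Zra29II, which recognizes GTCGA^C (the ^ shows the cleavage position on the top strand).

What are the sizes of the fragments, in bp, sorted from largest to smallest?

Zra29II sites (GTCGAC) start at positions 57, 66, 97, 106.
Zra29II cuts after base 5 of each site (before the last base), so after positions 61, 70, 101, 110.
Linear molecule, 4 cuts → 5 fragments:
  1–61 → 61 bp
  62–70 → 9 bp
  71–101 → 31 bp
  102–110 → 9 bp
  111–140 → 30 bp
Sorted largest to smallest: 61, 31, 30, 9, 9 bp.

61, 31, 30, 9, 9 bp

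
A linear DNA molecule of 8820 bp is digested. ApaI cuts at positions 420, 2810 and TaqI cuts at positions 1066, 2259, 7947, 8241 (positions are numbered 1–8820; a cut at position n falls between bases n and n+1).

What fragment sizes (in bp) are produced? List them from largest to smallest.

Combined cut positions (sorted): 420, 1066, 2259, 2810, 7947, 8241.
Linear molecule, 6 cuts → 7 fragments:
  420 − 0 = 420 bp
  1066 − 420 = 646 bp
  2259 − 1066 = 1193 bp
  2810 − 2259 = 551 bp
  7947 − 2810 = 5137 bp
  8241 − 7947 = 294 bp
  8820 − 8241 = 579 bp
Sorted largest to smallest: 5137, 1193, 646, 579, 551, 420, 294 bp.

5137, 1193, 646, 579, 551, 420, 294 bp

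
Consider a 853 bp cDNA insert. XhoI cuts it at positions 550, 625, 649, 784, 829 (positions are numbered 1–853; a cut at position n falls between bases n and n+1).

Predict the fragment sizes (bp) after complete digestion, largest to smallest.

550, 135, 75, 45, 24, 24 bp

Linear molecule, 5 cuts → 6 fragments:
  550 − 0 = 550 bp
  625 − 550 = 75 bp
  649 − 625 = 24 bp
  784 − 649 = 135 bp
  829 − 784 = 45 bp
  853 − 829 = 24 bp
Sorted largest to smallest: 550, 135, 75, 45, 24, 24 bp.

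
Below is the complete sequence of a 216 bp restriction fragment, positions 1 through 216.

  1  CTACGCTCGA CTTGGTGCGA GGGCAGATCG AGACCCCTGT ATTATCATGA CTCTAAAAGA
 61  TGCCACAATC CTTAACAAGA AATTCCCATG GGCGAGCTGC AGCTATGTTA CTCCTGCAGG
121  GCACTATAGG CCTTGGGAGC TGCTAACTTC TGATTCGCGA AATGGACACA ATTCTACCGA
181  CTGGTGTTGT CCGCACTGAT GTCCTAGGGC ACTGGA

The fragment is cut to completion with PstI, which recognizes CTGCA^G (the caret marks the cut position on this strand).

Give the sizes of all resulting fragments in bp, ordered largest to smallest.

101, 98, 17 bp

PstI sites (CTGCAG) start at positions 97, 114.
PstI cuts after base 5 of each site (before the last base), so after positions 101, 118.
Linear molecule, 2 cuts → 3 fragments:
  1–101 → 101 bp
  102–118 → 17 bp
  119–216 → 98 bp
Sorted largest to smallest: 101, 98, 17 bp.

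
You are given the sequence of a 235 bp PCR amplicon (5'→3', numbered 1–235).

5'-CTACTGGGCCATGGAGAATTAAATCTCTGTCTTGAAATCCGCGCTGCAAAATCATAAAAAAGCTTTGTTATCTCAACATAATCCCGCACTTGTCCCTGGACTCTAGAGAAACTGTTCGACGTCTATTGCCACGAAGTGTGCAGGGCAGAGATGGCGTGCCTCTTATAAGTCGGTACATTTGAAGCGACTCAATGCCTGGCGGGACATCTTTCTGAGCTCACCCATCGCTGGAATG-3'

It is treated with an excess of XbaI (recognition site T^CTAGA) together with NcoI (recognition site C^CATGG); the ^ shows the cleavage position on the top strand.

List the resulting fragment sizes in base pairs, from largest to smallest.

The XbaI site (TCTAGA) starts at position 102.
XbaI cuts after the first base of each site, so after position 102.
The NcoI site (CCATGG) starts at position 9.
NcoI cuts after the first base of each site, so after position 9.
Combined cut positions: 9, 102.
Linear molecule, 2 cuts → 3 fragments:
  1–9 → 9 bp
  10–102 → 93 bp
  103–235 → 133 bp
Sorted largest to smallest: 133, 93, 9 bp.

133, 93, 9 bp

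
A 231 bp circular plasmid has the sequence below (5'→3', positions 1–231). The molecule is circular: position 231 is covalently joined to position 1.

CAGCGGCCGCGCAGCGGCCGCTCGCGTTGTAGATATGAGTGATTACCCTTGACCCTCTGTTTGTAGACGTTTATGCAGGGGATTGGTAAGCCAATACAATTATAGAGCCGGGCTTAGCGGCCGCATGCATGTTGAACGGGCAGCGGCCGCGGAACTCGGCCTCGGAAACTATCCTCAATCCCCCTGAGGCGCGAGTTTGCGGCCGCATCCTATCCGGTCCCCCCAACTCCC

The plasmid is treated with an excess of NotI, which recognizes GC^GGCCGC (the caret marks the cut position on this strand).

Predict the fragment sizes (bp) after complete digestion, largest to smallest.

103, 56, 35, 26, 11 bp

NotI sites (GCGGCCGC) start at positions 3, 14, 117, 143, 199.
NotI cuts after base 2 of each site, so after positions 4, 15, 118, 144, 200.
Circular molecule, 5 cuts → 5 fragments:
  5–15 → 11 bp
  16–118 → 103 bp
  119–144 → 26 bp
  145–200 → 56 bp
  201–231 then 1–4 → 31 + 4 = 35 bp
Sorted largest to smallest: 103, 56, 35, 26, 11 bp.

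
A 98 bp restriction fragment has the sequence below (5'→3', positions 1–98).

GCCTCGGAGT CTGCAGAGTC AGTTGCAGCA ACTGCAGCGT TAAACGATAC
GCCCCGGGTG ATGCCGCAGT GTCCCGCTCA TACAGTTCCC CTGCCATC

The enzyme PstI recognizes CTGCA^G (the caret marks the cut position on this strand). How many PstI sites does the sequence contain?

2

CTGCAG occurs starting at positions 11, 32.
PstI cuts at 2 sites.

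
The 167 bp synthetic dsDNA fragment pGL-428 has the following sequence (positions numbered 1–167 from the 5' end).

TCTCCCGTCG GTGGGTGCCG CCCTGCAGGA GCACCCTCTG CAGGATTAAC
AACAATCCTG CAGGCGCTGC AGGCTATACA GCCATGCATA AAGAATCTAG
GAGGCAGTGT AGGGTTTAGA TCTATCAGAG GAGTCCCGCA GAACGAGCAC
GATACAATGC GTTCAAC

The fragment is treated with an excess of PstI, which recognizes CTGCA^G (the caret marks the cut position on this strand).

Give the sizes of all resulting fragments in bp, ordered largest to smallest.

96, 27, 20, 15, 9 bp

PstI sites (CTGCAG) start at positions 23, 38, 58, 67.
PstI cuts after base 5 of each site (before the last base), so after positions 27, 42, 62, 71.
Linear molecule, 4 cuts → 5 fragments:
  1–27 → 27 bp
  28–42 → 15 bp
  43–62 → 20 bp
  63–71 → 9 bp
  72–167 → 96 bp
Sorted largest to smallest: 96, 27, 20, 15, 9 bp.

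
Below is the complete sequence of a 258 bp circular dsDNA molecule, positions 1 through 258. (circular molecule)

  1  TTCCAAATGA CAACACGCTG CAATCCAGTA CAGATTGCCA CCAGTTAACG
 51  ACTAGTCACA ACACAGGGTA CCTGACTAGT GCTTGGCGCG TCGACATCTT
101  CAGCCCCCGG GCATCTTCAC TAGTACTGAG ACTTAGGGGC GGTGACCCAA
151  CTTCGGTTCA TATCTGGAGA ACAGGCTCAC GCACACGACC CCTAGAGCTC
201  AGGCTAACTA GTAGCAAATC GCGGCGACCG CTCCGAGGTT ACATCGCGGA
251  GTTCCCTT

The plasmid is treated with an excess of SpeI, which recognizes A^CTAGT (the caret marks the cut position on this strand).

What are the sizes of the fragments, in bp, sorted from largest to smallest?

SpeI sites (ACTAGT) start at positions 51, 75, 119, 207.
SpeI cuts after the first base of each site, so after positions 51, 75, 119, 207.
Circular molecule, 4 cuts → 4 fragments:
  52–75 → 24 bp
  76–119 → 44 bp
  120–207 → 88 bp
  208–258 then 1–51 → 51 + 51 = 102 bp
Sorted largest to smallest: 102, 88, 44, 24 bp.

102, 88, 44, 24 bp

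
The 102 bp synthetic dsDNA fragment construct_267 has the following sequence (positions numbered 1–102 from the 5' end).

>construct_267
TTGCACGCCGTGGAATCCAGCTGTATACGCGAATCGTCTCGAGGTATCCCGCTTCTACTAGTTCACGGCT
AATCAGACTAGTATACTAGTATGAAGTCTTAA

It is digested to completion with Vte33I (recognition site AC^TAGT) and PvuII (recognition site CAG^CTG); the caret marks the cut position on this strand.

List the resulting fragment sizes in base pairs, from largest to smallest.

Vte33I sites (ACTAGT) start at positions 57, 77, 85.
Vte33I cuts after base 2 of each site, so after positions 58, 78, 86.
The PvuII site (CAGCTG) starts at position 18.
PvuII cuts after base 3 of each site, so after position 20.
Combined cut positions: 20, 58, 78, 86.
Linear molecule, 4 cuts → 5 fragments:
  1–20 → 20 bp
  21–58 → 38 bp
  59–78 → 20 bp
  79–86 → 8 bp
  87–102 → 16 bp
Sorted largest to smallest: 38, 20, 20, 16, 8 bp.

38, 20, 20, 16, 8 bp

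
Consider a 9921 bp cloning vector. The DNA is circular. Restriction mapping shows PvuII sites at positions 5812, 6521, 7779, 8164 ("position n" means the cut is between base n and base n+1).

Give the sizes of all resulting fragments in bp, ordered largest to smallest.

Circular molecule, 4 cuts → 4 fragments:
  6521 − 5812 = 709 bp
  7779 − 6521 = 1258 bp
  8164 − 7779 = 385 bp
  wrap: 9921 − 8164 + 5812 = 7569 bp
Sorted largest to smallest: 7569, 1258, 709, 385 bp.

7569, 1258, 709, 385 bp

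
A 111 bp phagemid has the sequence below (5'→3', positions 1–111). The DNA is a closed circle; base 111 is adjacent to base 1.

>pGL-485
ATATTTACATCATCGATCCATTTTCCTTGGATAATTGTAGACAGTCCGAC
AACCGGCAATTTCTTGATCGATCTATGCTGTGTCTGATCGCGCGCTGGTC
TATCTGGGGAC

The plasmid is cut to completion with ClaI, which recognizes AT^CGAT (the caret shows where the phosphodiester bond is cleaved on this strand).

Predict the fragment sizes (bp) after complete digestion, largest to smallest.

ClaI sites (ATCGAT) start at positions 12, 67.
ClaI cuts after base 2 of each site, so after positions 13, 68.
Circular molecule, 2 cuts → 2 fragments:
  14–68 → 55 bp
  69–111 then 1–13 → 43 + 13 = 56 bp
Sorted largest to smallest: 56, 55 bp.

56, 55 bp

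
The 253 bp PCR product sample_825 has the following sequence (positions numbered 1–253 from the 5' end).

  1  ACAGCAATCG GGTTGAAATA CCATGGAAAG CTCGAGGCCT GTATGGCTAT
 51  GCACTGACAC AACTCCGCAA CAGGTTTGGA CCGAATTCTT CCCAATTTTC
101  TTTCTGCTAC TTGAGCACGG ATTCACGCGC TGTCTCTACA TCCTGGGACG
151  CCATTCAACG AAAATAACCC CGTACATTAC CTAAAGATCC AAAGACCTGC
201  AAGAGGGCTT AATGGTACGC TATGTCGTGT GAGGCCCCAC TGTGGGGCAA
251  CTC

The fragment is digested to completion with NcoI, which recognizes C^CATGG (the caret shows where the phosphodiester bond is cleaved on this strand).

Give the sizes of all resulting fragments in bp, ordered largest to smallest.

The NcoI site (CCATGG) starts at position 21.
NcoI cuts after the first base of each site, so after position 21.
Linear molecule, 1 cut → 2 fragments:
  1–21 → 21 bp
  22–253 → 232 bp
Sorted largest to smallest: 232, 21 bp.

232, 21 bp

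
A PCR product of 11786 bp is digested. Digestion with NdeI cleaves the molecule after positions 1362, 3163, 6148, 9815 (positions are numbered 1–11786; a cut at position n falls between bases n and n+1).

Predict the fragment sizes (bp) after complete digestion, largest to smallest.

3667, 2985, 1971, 1801, 1362 bp

Linear molecule, 4 cuts → 5 fragments:
  1362 − 0 = 1362 bp
  3163 − 1362 = 1801 bp
  6148 − 3163 = 2985 bp
  9815 − 6148 = 3667 bp
  11786 − 9815 = 1971 bp
Sorted largest to smallest: 3667, 2985, 1971, 1801, 1362 bp.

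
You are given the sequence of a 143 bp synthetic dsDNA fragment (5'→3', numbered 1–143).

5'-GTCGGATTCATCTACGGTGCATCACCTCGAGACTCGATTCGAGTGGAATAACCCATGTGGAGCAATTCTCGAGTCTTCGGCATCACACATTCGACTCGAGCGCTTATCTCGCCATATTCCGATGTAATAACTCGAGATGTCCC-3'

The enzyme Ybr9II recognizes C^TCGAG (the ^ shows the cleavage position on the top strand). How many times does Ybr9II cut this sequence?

CTCGAG occurs starting at positions 26, 68, 95, 131.
Ybr9II cuts at 4 sites.

4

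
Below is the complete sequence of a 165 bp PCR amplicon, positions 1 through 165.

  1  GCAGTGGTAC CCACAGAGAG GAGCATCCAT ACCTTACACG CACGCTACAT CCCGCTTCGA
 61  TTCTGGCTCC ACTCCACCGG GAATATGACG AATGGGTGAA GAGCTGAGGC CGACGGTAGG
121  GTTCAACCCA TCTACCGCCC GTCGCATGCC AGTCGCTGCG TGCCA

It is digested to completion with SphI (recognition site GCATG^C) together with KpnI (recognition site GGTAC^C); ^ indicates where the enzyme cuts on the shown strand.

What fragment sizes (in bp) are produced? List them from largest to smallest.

138, 17, 10 bp

The SphI site (GCATGC) starts at position 144.
SphI cuts after base 5 of each site (before the last base), so after position 148.
The KpnI site (GGTACC) starts at position 6.
KpnI cuts after base 5 of each site (before the last base), so after position 10.
Combined cut positions: 10, 148.
Linear molecule, 2 cuts → 3 fragments:
  1–10 → 10 bp
  11–148 → 138 bp
  149–165 → 17 bp
Sorted largest to smallest: 138, 17, 10 bp.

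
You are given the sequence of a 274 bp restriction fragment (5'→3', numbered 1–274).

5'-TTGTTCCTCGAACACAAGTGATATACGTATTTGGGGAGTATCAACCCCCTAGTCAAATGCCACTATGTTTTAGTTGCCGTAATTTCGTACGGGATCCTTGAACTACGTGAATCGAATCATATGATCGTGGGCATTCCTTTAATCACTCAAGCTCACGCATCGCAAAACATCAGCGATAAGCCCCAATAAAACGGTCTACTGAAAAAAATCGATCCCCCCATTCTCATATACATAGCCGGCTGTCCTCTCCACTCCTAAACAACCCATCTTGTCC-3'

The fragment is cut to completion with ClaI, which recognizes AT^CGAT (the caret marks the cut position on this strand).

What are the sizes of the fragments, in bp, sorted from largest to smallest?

209, 65 bp

The ClaI site (ATCGAT) starts at position 208.
ClaI cuts after base 2 of each site, so after position 209.
Linear molecule, 1 cut → 2 fragments:
  1–209 → 209 bp
  210–274 → 65 bp
Sorted largest to smallest: 209, 65 bp.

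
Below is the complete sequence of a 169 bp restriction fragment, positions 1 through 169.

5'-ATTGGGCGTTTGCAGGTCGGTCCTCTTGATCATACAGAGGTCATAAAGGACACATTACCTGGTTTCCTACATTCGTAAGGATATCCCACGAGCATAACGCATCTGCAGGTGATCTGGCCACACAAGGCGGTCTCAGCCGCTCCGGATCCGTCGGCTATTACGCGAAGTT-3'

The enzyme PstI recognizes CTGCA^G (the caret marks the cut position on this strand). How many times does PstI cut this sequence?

1

CTGCAG occurs starting at position 103.
PstI cuts at 1 site.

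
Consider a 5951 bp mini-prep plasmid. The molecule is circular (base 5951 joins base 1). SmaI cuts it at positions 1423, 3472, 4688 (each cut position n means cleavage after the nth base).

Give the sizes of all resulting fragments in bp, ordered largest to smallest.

Circular molecule, 3 cuts → 3 fragments:
  3472 − 1423 = 2049 bp
  4688 − 3472 = 1216 bp
  wrap: 5951 − 4688 + 1423 = 2686 bp
Sorted largest to smallest: 2686, 2049, 1216 bp.

2686, 2049, 1216 bp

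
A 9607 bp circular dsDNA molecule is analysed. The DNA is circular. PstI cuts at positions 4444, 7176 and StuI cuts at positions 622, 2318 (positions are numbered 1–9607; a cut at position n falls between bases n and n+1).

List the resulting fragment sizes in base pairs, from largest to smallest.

Combined cut positions (sorted): 622, 2318, 4444, 7176.
Circular molecule, 4 cuts → 4 fragments:
  2318 − 622 = 1696 bp
  4444 − 2318 = 2126 bp
  7176 − 4444 = 2732 bp
  wrap: 9607 − 7176 + 622 = 3053 bp
Sorted largest to smallest: 3053, 2732, 2126, 1696 bp.

3053, 2732, 2126, 1696 bp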